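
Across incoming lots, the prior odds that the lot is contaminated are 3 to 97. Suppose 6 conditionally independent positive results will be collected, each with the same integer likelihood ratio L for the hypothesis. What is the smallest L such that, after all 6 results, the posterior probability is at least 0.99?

Prior odds = 3/97.
Target odds = 0.99/0.01 = 99.
Need L⁶ ≥ 99 ÷ (3/97) = 3201.
3⁶ = 729 < 3201 ≤ 4096 = 4⁶, so L = 4.

4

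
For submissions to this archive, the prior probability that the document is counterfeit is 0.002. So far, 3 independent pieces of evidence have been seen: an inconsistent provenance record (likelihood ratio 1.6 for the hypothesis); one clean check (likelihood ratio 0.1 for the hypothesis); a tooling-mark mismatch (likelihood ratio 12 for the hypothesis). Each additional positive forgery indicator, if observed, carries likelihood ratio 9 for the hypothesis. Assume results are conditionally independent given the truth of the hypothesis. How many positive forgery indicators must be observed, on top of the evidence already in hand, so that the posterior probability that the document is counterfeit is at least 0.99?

5

Prior odds = 0.002/0.998 = 1/499.
Combined Bayes factor of the evidence already in hand = 1.6 × 0.1 × 12 = 1.92.
Odds after that evidence = (1/499) × 1.92 = 48/12475.
Target odds = 0.99/0.01 = 99.
Need 9ⁿ ≥ 99 ÷ (48/12475) = 25729.6875.
9⁴ = 6561 falls short of 25729.6875 but 9⁵ = 59049 reaches it, so n = 5.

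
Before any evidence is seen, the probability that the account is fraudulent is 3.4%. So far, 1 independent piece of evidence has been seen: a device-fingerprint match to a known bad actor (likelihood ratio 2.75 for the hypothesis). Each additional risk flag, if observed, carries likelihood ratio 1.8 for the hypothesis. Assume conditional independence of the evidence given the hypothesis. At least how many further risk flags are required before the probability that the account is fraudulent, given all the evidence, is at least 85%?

Prior odds = 0.034/0.966 = 17/483.
Bayes factor of the evidence already in hand = 2.75.
Odds after that evidence = (17/483) × 2.75 = 187/1932.
Target odds = 0.85/0.15 = 17/3.
Need 1.8ⁿ ≥ 17/3 ÷ (187/1932) = 644/11.
1.8⁶ = 531441/15625 falls short of 644/11 but 1.8⁷ = 4782969/78125 reaches it, so n = 7.

7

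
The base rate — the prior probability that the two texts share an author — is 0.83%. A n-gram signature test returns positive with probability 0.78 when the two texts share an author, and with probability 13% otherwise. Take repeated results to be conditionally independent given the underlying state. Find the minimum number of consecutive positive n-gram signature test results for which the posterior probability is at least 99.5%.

Prior odds = 0.0083/0.9917 = 83/9917.
Likelihood ratio of a positive result = 0.78/0.13 = 6.
Target posterior odds = 0.995/0.005 = 199.
Require 6ⁿ ≥ 199 ÷ (83/9917) = 1973483/83.
6⁵ = 7776 falls short of 1973483/83 but 6⁶ = 46656 reaches it, so n = 6.

6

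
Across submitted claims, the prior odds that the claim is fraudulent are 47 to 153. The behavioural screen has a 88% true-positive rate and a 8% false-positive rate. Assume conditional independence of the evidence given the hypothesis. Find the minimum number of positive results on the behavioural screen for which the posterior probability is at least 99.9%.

Prior odds = 47/153.
Likelihood ratio of a positive result = 0.88/0.08 = 11.
Target posterior odds = 0.999/0.001 = 999.
Need (47/153) × 11ⁿ ≥ 999, i.e. 11ⁿ ≥ 152847/47.
11³ = 1331 falls short of 152847/47 but 11⁴ = 14641 reaches it, so n = 4.

4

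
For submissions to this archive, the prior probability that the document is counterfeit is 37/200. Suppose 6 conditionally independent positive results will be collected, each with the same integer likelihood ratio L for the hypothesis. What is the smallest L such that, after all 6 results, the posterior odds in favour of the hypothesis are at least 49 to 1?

Prior odds = 0.185/0.815 = 37/163.
Target odds = 49.
Need L⁶ ≥ 49 ÷ (37/163) = 7987/37.
2⁶ = 64 < 7987/37 ≤ 729 = 3⁶, so L = 3.

3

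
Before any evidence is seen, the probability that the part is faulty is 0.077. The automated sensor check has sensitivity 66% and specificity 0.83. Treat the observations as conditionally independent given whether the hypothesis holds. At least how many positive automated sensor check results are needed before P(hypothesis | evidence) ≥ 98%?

Prior odds = 0.077/0.923 = 77/923.
False-positive rate = 1 − 0.83 = 0.17; likelihood ratio of a positive = 0.66/0.17 = 66/17.
Target posterior odds = 0.98/0.02 = 49.
Require (66/17)ⁿ ≥ 49 ÷ (77/923) = 6461/11.
(66/17)⁴ = 18974736/83521 falls short of 6461/11 but (66/17)⁵ ≈882.013 reaches it, so n = 5.

5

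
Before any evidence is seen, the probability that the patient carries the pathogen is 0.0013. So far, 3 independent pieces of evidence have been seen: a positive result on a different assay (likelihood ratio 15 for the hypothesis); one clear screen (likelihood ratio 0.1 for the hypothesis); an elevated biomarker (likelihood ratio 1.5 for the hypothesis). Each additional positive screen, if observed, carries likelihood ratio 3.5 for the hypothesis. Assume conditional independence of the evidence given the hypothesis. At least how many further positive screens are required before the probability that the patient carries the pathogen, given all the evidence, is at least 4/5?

6

Prior odds = 0.0013/0.9987 = 13/9987.
Combined Bayes factor of the evidence already in hand = 15 × 0.1 × 1.5 = 2.25.
Odds after that evidence = (13/9987) × 2.25 = 39/13316.
Target odds = 0.8/0.2 = 4.
Need 3.5ⁿ ≥ 4 ÷ (39/13316) = 53264/39.
3.5⁵ = 525.21875 falls short of 53264/39 but 3.5⁶ = 1838.265625 reaches it, so n = 6.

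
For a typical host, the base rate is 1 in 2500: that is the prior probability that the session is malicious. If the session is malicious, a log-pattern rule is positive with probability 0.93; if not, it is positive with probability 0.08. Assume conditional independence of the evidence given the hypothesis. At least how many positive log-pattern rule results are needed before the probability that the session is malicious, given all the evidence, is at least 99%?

6

Prior odds = 0.0004/0.9996 = 1/2499.
Likelihood ratio of a positive = 0.93/0.08 = 11.625.
Target posterior odds = 0.99/0.01 = 99.
Require 11.625ⁿ ≥ 99 ÷ (1/2499) = 247401.
11.625⁵ ≈212307 falls short of 247401 but 11.625⁶ ≈2.46807e+06 reaches it, so n = 6.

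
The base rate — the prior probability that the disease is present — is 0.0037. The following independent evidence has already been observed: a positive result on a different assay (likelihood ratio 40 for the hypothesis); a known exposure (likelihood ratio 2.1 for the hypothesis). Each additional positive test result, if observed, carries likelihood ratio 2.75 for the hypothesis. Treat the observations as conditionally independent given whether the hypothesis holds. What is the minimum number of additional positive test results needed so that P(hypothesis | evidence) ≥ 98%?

Prior odds = 0.0037/0.9963 = 37/9963.
Combined Bayes factor of the evidence already in hand = 40 × 2.1 = 84.
Odds after that evidence = (37/9963) × 84 = 1036/3321.
Target odds = 0.98/0.02 = 49.
Need 2.75ⁿ ≥ 49 ÷ (1036/3321) = 23247/148.
2.75⁴ = 57.19140625 falls short of 23247/148 but 2.75⁵ = 161051/1024 reaches it, so n = 5.

5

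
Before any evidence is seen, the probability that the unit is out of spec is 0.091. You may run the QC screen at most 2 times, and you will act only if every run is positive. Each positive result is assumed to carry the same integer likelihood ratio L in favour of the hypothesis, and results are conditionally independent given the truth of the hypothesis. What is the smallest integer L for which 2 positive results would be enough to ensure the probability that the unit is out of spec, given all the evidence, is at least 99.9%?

Prior odds = 0.091/0.909 = 91/909.
Target odds = 0.999/0.001 = 999.
Need L² ≥ 999 ÷ (91/909) = 908091/91.
99² = 9801 < 908091/91 ≤ 10000 = 100², so L = 100.

100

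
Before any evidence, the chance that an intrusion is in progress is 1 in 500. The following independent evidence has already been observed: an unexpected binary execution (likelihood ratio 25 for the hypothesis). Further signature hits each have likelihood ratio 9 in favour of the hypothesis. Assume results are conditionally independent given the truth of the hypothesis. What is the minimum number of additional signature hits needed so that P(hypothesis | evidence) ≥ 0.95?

3

Prior odds = 0.002/0.998 = 1/499.
Bayes factor of the evidence already in hand = 25.
Odds after that evidence = (1/499) × 25 = 25/499.
Target odds = 0.95/0.05 = 19.
Need 9ⁿ ≥ 19 ÷ (25/499) = 379.24.
9² = 81 falls short of 379.24 but 9³ = 729 reaches it, so n = 3.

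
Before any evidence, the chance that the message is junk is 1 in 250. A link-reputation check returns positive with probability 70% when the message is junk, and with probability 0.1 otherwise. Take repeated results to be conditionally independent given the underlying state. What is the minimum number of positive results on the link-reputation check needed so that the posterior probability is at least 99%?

6

Prior odds: 0.004 ÷ 0.996 = 1/249.
Likelihood ratio of a positive result = 0.7/0.1 = 7.
Target posterior odds = 0.99/0.01 = 99.
Require 7ⁿ ≥ 99 ÷ (1/249) = 24651.
7⁵ = 16807 falls short of 24651 but 7⁶ = 117649 reaches it, so n = 6.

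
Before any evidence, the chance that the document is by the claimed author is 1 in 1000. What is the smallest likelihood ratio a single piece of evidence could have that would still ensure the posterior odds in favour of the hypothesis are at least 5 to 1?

Prior odds = 0.001/0.999 = 1/999.
Target odds = 5.
Required Bayes factor = 5 ÷ (1/999) = 4995.

4995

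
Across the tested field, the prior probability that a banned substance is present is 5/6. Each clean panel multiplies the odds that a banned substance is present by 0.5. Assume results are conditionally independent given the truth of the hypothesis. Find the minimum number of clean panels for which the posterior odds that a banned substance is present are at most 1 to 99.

Prior odds: (5/6) ÷ (1/6) = 5.
Likelihood ratio per clean panel = 0.5.
Target odds = 1/99.
Need 5 × 0.5ⁿ ≤ 1/99, i.e. 0.5ⁿ ≤ 1/495.
0.5⁸ = 0.00390625 is still above 1/495 but 0.5⁹ = 0.001953125 is at or below it, so n = 9.

9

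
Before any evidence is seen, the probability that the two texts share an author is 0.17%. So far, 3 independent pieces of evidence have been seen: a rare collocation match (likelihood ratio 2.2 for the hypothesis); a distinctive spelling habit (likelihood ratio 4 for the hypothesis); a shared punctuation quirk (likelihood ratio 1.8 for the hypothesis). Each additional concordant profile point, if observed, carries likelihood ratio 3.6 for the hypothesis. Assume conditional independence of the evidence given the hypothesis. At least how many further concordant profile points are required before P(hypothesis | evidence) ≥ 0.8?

4

Prior odds = 0.0017/0.9983 = 17/9983.
Combined Bayes factor of the evidence already in hand = 2.2 × 4 × 1.8 = 15.84.
Odds after that evidence = (17/9983) × 15.84 = 6732/249575.
Target odds = 0.8/0.2 = 4.
Need 3.6ⁿ ≥ 4 ÷ (6732/249575) = 249575/1683.
3.6³ = 46.656 falls short of 249575/1683 but 3.6⁴ = 167.9616 reaches it, so n = 4.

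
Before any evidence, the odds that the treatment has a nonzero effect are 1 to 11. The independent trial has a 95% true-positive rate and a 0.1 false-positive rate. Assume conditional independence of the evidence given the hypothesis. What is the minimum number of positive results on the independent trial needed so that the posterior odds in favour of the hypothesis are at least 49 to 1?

3

Prior odds = 1/11.
Likelihood ratio of a positive result = 0.95/0.1 = 9.5.
Target odds = 49.
Need (1/11) × 9.5ⁿ ≥ 49, i.e. 9.5ⁿ ≥ 539.
9.5² = 90.25 falls short of 539 but 9.5³ = 857.375 reaches it, so n = 3.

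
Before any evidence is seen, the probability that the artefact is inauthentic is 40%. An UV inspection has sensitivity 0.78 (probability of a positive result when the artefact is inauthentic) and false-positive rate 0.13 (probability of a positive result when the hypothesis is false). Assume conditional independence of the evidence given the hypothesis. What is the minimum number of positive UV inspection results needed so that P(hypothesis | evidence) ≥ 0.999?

5

Prior odds: 0.4 ÷ 0.6 = 2/3.
Likelihood ratio of a positive result = 0.78/0.13 = 6.
Target posterior odds = 0.999/0.001 = 999.
Need (2/3) × 6ⁿ ≥ 999, i.e. 6ⁿ ≥ 1498.5.
6⁴ = 1296 falls short of 1498.5 but 6⁵ = 7776 reaches it, so n = 5.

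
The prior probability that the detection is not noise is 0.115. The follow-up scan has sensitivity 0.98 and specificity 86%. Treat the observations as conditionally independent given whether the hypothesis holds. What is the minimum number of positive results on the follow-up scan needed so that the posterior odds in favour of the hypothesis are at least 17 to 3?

2

Prior odds = 0.115/0.885 = 23/177.
False-positive rate = 1 − 0.86 = 0.14; likelihood ratio of a positive = 0.98/0.14 = 7.
Target odds = 17/3.
Require 7ⁿ ≥ 17/3 ÷ (23/177) = 1003/23.
7¹ = 7 falls short of 1003/23 but 7² = 49 reaches it, so n = 2.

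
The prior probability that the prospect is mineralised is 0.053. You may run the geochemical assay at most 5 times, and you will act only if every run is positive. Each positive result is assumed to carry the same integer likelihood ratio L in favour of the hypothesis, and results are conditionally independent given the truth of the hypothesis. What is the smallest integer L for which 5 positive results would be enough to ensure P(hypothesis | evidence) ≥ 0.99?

5

Prior odds = 0.053/0.947 = 53/947.
Target odds = 0.99/0.01 = 99.
Need L⁵ ≥ 99 ÷ (53/947) = 93753/53.
4⁵ = 1024 < 93753/53 ≤ 3125 = 5⁵, so L = 5.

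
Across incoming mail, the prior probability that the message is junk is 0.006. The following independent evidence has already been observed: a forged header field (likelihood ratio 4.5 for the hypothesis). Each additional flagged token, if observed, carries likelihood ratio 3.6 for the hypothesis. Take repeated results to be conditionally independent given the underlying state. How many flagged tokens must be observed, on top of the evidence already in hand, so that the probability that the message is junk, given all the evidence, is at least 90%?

Prior odds = 0.006/0.994 = 3/497.
Bayes factor of the evidence already in hand = 4.5.
Odds after that evidence = (3/497) × 4.5 = 27/994.
Target odds = 0.9/0.1 = 9.
Need 3.6ⁿ ≥ 9 ÷ (27/994) = 994/3.
3.6⁴ = 167.9616 falls short of 994/3 but 3.6⁵ = 604.66176 reaches it, so n = 5.

5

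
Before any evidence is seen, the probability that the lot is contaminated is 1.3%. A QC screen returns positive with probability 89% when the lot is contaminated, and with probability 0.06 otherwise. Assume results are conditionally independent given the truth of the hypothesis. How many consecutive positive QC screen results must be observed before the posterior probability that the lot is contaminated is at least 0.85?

Prior odds = 0.013/0.987 = 13/987.
Likelihood ratio of a positive result = 0.89/0.06 = 89/6.
Target odds: 0.85 ÷ 0.15 = 17/3.
Require (89/6)ⁿ ≥ 17/3 ÷ (13/987) = 5593/13.
(89/6)² = 7921/36 falls short of 5593/13 but (89/6)³ = 704969/216 reaches it, so n = 3.

3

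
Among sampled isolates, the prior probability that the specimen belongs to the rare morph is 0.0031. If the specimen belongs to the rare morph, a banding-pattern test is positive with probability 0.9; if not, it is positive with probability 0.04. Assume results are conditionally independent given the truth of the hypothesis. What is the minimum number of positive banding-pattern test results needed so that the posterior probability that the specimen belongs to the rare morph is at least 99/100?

Prior odds = 0.0031/0.9969 = 31/9969.
Likelihood ratio of a positive = 0.9/0.04 = 22.5.
Target posterior odds = 0.99/0.01 = 99.
Require 22.5ⁿ ≥ 99 ÷ (31/9969) = 986931/31.
22.5³ = 11390.625 falls short of 986931/31 but 22.5⁴ = 256289.0625 reaches it, so n = 4.

4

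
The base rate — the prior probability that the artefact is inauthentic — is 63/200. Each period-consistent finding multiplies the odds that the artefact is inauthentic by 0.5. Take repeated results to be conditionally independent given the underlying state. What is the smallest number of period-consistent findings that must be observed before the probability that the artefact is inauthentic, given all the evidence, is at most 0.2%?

Prior odds: 0.315 ÷ 0.685 = 63/137.
Likelihood ratio per period-consistent finding = 0.5.
Target odds: 0.002 ÷ 0.998 = 1/499.
Need (63/137) × 0.5ⁿ ≤ 1/499, i.e. 0.5ⁿ ≤ 137/31437.
0.5⁷ = 0.0078125 is still above 137/31437 but 0.5⁸ = 0.00390625 is at or below it, so n = 8.

8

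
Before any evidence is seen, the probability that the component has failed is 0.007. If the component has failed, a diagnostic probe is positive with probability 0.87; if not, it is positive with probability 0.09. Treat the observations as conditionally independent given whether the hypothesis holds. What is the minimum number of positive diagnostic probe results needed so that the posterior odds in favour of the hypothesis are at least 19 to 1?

Prior odds: 0.007 ÷ 0.993 = 7/993.
Likelihood ratio of a positive = 0.87/0.09 = 29/3.
Target odds = 19.
Require (29/3)ⁿ ≥ 19 ÷ (7/993) = 18867/7.
(29/3)³ = 24389/27 falls short of 18867/7 but (29/3)⁴ = 707281/81 reaches it, so n = 4.

4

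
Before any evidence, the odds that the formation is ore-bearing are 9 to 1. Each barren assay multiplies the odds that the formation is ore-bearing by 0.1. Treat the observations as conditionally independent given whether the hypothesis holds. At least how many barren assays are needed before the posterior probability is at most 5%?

Prior odds = 9.
Likelihood ratio per barren assay = 0.1.
Target posterior odds = 0.05/0.95 = 1/19.
Require 0.1ⁿ ≤ 1/19 ÷ 9 = 1/171.
0.1² = 0.01 is still above 1/171 but 0.1³ = 0.001 is at or below it, so n = 3.

3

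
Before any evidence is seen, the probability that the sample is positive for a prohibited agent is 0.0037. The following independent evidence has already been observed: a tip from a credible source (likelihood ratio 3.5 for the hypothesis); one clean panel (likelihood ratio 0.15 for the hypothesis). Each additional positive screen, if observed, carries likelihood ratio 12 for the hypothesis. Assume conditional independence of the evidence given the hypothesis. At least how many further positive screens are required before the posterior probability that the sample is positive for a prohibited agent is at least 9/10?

4

Prior odds = 0.0037/0.9963 = 37/9963.
Combined Bayes factor of the evidence already in hand = 3.5 × 0.15 = 0.525.
Odds after that evidence = (37/9963) × 0.525 = 259/132840.
Target odds = 0.9/0.1 = 9.
Need 12ⁿ ≥ 9 ÷ (259/132840) = 1195560/259.
12³ = 1728 falls short of 1195560/259 but 12⁴ = 20736 reaches it, so n = 4.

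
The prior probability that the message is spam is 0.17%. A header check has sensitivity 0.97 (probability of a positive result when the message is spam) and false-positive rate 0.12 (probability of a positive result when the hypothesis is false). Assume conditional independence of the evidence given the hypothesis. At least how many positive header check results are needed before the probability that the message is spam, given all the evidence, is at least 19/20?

Prior odds = 0.0017/0.9983 = 17/9983.
Likelihood ratio of a positive result = 0.97/0.12 = 97/12.
Target posterior odds = 0.95/0.05 = 19.
Need (17/9983) × (97/12)ⁿ ≥ 19, i.e. (97/12)ⁿ ≥ 189677/17.
(97/12)⁴ = 88529281/20736 falls short of 189677/17 but (97/12)⁵ ≈34510.6 reaches it, so n = 5.

5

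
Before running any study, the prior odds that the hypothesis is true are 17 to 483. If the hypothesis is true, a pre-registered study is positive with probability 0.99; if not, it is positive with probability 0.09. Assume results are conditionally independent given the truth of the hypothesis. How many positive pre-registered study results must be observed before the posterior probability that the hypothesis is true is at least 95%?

3

Prior odds = 17/483.
Likelihood ratio of a positive = 0.99/0.09 = 11.
Target odds: 0.95 ÷ 0.05 = 19.
Need (17/483) × 11ⁿ ≥ 19, i.e. 11ⁿ ≥ 9177/17.
11² = 121 falls short of 9177/17 but 11³ = 1331 reaches it, so n = 3.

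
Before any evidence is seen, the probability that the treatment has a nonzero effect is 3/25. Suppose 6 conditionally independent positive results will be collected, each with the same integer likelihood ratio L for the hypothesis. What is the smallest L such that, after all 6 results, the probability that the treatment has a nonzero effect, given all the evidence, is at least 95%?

Prior odds = 0.12/0.88 = 3/22.
Target odds = 0.95/0.05 = 19.
Need L⁶ ≥ 19 ÷ (3/22) = 418/3.
2⁶ = 64 < 418/3 ≤ 729 = 3⁶, so L = 3.

3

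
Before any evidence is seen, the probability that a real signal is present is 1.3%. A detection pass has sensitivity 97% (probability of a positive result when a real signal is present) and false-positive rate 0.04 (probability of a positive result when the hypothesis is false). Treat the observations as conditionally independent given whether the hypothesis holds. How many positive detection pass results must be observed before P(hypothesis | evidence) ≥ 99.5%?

4

Prior odds = 0.013/0.987 = 13/987.
Likelihood ratio of a positive result = 0.97/0.04 = 24.25.
Target odds: 0.995 ÷ 0.005 = 199.
Need (13/987) × 24.25ⁿ ≥ 199, i.e. 24.25ⁿ ≥ 196413/13.
24.25³ = 912673/64 falls short of 196413/13 but 24.25⁴ = 88529281/256 reaches it, so n = 4.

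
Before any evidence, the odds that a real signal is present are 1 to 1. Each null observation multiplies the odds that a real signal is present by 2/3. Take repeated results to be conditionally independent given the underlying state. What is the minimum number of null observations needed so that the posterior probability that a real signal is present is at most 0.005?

Prior odds = 1.
Likelihood ratio per null observation = 2/3.
Target posterior odds = 0.005/0.995 = 1/199.
Require (2/3)ⁿ ≤ 1/199 ÷ 1 = 1/199.
(2/3)¹³ = 8192/1594323 is still above 1/199 but (2/3)¹⁴ = 16384/4782969 is at or below it, so n = 14.

14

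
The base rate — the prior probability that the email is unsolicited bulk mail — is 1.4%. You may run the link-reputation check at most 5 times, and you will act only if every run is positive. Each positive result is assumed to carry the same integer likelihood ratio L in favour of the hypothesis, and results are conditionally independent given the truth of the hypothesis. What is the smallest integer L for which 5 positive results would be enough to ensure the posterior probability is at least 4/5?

Prior odds = 0.014/0.986 = 7/493.
Target odds = 0.8/0.2 = 4.
Need L⁵ ≥ 4 ÷ (7/493) = 1972/7.
3⁵ = 243 < 1972/7 ≤ 1024 = 4⁵, so L = 4.

4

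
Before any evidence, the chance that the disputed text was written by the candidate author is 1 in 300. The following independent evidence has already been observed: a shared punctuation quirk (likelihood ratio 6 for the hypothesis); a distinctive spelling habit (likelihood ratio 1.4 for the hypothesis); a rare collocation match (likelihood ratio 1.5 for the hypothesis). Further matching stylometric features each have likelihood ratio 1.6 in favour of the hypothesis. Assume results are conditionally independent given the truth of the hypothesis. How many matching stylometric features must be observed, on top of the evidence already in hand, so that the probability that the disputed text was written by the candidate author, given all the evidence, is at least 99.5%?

Prior odds = (1/300)/(299/300) = 1/299.
Combined Bayes factor of the evidence already in hand = 6 × 1.4 × 1.5 = 12.6.
Odds after that evidence = (1/299) × 12.6 = 63/1495.
Target odds = 0.995/0.005 = 199.
Need 1.6ⁿ ≥ 199 ÷ (63/1495) = 297505/63.
1.6¹⁷ ≈2951.48 falls short of 297505/63 but 1.6¹⁸ ≈4722.37 reaches it, so n = 18.

18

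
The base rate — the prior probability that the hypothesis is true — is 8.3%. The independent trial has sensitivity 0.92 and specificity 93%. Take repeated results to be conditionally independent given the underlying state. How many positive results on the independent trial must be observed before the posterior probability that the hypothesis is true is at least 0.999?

4

Prior odds = 0.083/0.917 = 83/917.
False-positive rate = 1 − 0.93 = 0.07; likelihood ratio of a positive = 0.92/0.07 = 92/7.
Target odds: 0.999 ÷ 0.001 = 999.
Require (92/7)ⁿ ≥ 999 ÷ (83/917) = 916083/83.
(92/7)³ = 778688/343 falls short of 916083/83 but (92/7)⁴ = 71639296/2401 reaches it, so n = 4.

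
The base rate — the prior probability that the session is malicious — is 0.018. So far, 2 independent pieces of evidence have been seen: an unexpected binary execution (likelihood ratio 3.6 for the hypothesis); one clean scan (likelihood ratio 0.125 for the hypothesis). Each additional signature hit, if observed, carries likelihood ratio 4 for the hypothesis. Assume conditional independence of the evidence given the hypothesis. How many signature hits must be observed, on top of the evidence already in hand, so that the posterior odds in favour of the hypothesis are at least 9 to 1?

6

Prior odds = 0.018/0.982 = 9/491.
Combined Bayes factor of the evidence already in hand = 3.6 × 0.125 = 0.45.
Odds after that evidence = (9/491) × 0.45 = 81/9820.
Target odds = 9.
Need 4ⁿ ≥ 9 ÷ (81/9820) = 9820/9.
4⁵ = 1024 falls short of 9820/9 but 4⁶ = 4096 reaches it, so n = 6.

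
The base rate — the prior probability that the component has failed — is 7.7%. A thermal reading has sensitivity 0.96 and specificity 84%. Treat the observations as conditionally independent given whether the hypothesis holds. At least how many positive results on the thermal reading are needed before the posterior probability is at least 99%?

4

Prior odds = 0.077/0.923 = 77/923.
False-positive rate = 1 − 0.84 = 0.16; likelihood ratio of a positive = 0.96/0.16 = 6.
Target odds: 0.99 ÷ 0.01 = 99.
Need (77/923) × 6ⁿ ≥ 99, i.e. 6ⁿ ≥ 8307/7.
6³ = 216 falls short of 8307/7 but 6⁴ = 1296 reaches it, so n = 4.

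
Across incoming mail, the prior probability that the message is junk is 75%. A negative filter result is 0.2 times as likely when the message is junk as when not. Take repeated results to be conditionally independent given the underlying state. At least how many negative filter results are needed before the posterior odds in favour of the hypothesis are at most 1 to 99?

4

Prior odds: 0.75 ÷ 0.25 = 3.
Likelihood ratio per negative filter result = 0.2.
Target odds = 1/99.
Need 3 × 0.2ⁿ ≤ 1/99, i.e. 0.2ⁿ ≤ 1/297.
0.2³ = 0.008 is still above 1/297 but 0.2⁴ = 0.0016 is at or below it, so n = 4.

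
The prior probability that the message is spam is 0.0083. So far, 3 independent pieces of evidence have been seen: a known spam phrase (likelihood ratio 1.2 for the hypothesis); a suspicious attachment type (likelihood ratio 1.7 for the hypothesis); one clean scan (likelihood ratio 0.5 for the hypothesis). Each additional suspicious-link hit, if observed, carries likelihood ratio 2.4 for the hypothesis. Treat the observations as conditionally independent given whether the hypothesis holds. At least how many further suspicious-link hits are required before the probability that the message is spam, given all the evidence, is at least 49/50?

10

Prior odds = 0.0083/0.9917 = 83/9917.
Combined Bayes factor of the evidence already in hand = 1.2 × 1.7 × 0.5 = 1.02.
Odds after that evidence = (83/9917) × 1.02 = 4233/495850.
Target odds = 0.98/0.02 = 49.
Need 2.4ⁿ ≥ 49 ÷ (4233/495850) = 24296650/4233.
2.4⁹ ≈2641.81 falls short of 24296650/4233 but 2.4¹⁰ ≈6340.34 reaches it, so n = 10.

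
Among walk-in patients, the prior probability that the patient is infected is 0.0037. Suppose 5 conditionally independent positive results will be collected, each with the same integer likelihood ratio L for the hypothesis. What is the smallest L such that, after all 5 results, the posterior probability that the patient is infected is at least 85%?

5

Prior odds = 0.0037/0.9963 = 37/9963.
Target odds = 0.85/0.15 = 17/3.
Need L⁵ ≥ 17/3 ÷ (37/9963) = 56457/37.
4⁵ = 1024 < 56457/37 ≤ 3125 = 5⁵, so L = 5.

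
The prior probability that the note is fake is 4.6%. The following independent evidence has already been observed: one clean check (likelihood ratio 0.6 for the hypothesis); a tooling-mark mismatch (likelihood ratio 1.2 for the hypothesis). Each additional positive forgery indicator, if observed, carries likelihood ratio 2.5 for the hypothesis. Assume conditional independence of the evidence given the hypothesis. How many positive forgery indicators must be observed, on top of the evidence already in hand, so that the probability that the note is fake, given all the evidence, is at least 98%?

8

Prior odds = 0.046/0.954 = 23/477.
Combined Bayes factor of the evidence already in hand = 0.6 × 1.2 = 0.72.
Odds after that evidence = (23/477) × 0.72 = 46/1325.
Target odds = 0.98/0.02 = 49.
Need 2.5ⁿ ≥ 49 ÷ (46/1325) = 64925/46.
2.5⁷ = 610.3515625 falls short of 64925/46 but 2.5⁸ = 390625/256 reaches it, so n = 8.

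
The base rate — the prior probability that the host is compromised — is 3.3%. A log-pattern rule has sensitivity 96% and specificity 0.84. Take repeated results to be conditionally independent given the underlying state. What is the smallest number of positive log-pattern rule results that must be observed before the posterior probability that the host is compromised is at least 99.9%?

Prior odds = 0.033/0.967 = 33/967.
False-positive rate = 1 − 0.84 = 0.16; likelihood ratio of a positive = 0.96/0.16 = 6.
Target odds: 0.999 ÷ 0.001 = 999.
Require 6ⁿ ≥ 999 ÷ (33/967) = 322011/11.
6⁵ = 7776 falls short of 322011/11 but 6⁶ = 46656 reaches it, so n = 6.

6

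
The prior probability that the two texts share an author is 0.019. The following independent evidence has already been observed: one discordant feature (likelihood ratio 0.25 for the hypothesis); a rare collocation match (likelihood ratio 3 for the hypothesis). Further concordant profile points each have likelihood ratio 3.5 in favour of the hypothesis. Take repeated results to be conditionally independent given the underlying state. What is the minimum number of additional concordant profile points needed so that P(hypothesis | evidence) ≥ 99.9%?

Prior odds = 0.019/0.981 = 19/981.
Combined Bayes factor of the evidence already in hand = 0.25 × 3 = 0.75.
Odds after that evidence = (19/981) × 0.75 = 19/1308.
Target odds = 0.999/0.001 = 999.
Need 3.5ⁿ ≥ 999 ÷ (19/1308) = 1306692/19.
3.5⁸ = 5764801/256 falls short of 1306692/19 but 3.5⁹ = 40353607/512 reaches it, so n = 9.

9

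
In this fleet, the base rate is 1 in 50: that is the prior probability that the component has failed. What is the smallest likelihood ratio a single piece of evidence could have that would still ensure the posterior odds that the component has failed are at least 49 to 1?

2401

Prior odds = 0.02/0.98 = 1/49.
Target odds = 49.
Required Bayes factor = 49 ÷ (1/49) = 2401.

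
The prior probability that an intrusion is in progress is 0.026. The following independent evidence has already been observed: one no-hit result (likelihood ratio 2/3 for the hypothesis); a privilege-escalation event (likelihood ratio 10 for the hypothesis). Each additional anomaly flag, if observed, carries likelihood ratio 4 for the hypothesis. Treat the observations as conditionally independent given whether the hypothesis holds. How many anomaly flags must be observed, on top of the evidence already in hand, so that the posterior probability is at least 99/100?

5

Prior odds = 0.026/0.974 = 13/487.
Combined Bayes factor of the evidence already in hand = (2/3) × 10 = 20/3.
Odds after that evidence = (13/487) × 20/3 = 260/1461.
Target odds = 0.99/0.01 = 99.
Need 4ⁿ ≥ 99 ÷ (260/1461) = 144639/260.
4⁴ = 256 falls short of 144639/260 but 4⁵ = 1024 reaches it, so n = 5.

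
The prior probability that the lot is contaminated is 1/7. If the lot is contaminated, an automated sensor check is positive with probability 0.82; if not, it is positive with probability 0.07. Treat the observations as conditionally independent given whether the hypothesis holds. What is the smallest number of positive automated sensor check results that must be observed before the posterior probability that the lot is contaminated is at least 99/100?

3

Prior odds = (1/7)/(6/7) = 1/6.
Likelihood ratio of a positive = 0.82/0.07 = 82/7.
Target posterior odds = 0.99/0.01 = 99.
Require (82/7)ⁿ ≥ 99 ÷ (1/6) = 594.
(82/7)² = 6724/49 falls short of 594 but (82/7)³ = 551368/343 reaches it, so n = 3.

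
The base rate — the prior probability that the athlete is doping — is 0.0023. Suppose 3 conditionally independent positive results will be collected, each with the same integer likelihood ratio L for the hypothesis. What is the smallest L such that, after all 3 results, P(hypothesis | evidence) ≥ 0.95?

Prior odds = 0.0023/0.9977 = 23/9977.
Target odds = 0.95/0.05 = 19.
Need L³ ≥ 19 ÷ (23/9977) = 189563/23.
20³ = 8000 < 189563/23 ≤ 9261 = 21³, so L = 21.

21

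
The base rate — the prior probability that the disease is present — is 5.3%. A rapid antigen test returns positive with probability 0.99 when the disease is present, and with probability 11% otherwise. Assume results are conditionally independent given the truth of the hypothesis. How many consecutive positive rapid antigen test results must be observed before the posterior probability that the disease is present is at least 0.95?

3

Prior odds: 0.053 ÷ 0.947 = 53/947.
Likelihood ratio of a positive result = 0.99/0.11 = 9.
Target odds: 0.95 ÷ 0.05 = 19.
Require 9ⁿ ≥ 19 ÷ (53/947) = 17993/53.
9² = 81 falls short of 17993/53 but 9³ = 729 reaches it, so n = 3.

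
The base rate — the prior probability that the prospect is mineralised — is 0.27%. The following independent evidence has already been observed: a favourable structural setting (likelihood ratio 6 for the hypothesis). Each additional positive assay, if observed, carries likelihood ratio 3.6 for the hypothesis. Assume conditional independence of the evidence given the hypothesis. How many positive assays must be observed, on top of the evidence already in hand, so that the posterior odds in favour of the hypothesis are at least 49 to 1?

Prior odds = 0.0027/0.9973 = 27/9973.
Bayes factor of the evidence already in hand = 6.
Odds after that evidence = (27/9973) × 6 = 162/9973.
Target odds = 49.
Need 3.6ⁿ ≥ 49 ÷ (162/9973) = 488677/162.
3.6⁶ = 34012224/15625 falls short of 488677/162 but 3.6⁷ = 612220032/78125 reaches it, so n = 7.

7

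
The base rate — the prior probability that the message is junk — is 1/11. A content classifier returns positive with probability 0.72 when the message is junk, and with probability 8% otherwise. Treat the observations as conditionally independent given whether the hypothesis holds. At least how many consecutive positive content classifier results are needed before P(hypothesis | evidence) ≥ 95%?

Prior odds: (1/11) ÷ (10/11) = 0.1.
Likelihood ratio of a positive result = 0.72/0.08 = 9.
Target odds: 0.95 ÷ 0.05 = 19.
Need 0.1 × 9ⁿ ≥ 19, i.e. 9ⁿ ≥ 190.
9² = 81 falls short of 190 but 9³ = 729 reaches it, so n = 3.

3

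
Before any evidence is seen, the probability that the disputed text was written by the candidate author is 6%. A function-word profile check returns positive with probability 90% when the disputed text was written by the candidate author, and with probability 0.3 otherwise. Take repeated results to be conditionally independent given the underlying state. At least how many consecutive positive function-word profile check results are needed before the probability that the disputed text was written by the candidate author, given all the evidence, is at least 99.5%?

8

Prior odds = 0.06/0.94 = 3/47.
Likelihood ratio of a positive result = 0.9/0.3 = 3.
Target posterior odds = 0.995/0.005 = 199.
Require 3ⁿ ≥ 199 ÷ (3/47) = 9353/3.
3⁷ = 2187 falls short of 9353/3 but 3⁸ = 6561 reaches it, so n = 8.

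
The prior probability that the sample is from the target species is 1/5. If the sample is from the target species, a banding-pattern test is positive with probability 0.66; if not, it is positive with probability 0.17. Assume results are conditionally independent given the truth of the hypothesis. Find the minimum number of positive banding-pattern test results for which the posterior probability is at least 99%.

Prior odds = 0.2/0.8 = 0.25.
Likelihood ratio of a positive = 0.66/0.17 = 66/17.
Target odds: 0.99 ÷ 0.01 = 99.
Need 0.25 × (66/17)ⁿ ≥ 99, i.e. (66/17)ⁿ ≥ 396.
(66/17)⁴ = 18974736/83521 falls short of 396 but (66/17)⁵ ≈882.013 reaches it, so n = 5.

5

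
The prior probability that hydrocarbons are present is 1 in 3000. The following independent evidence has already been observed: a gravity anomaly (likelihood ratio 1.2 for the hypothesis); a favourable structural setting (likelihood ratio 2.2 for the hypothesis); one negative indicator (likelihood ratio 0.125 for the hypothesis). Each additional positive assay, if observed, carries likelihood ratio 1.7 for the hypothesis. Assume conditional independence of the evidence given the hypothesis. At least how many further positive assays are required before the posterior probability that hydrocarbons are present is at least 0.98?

25

Prior odds = (1/3000)/(2999/3000) = 1/2999.
Combined Bayes factor of the evidence already in hand = 1.2 × 2.2 × 0.125 = 0.33.
Odds after that evidence = (1/2999) × 0.33 = 33/299900.
Target odds = 0.98/0.02 = 49.
Need 1.7ⁿ ≥ 49 ÷ (33/299900) = 14695100/33.
1.7²⁴ ≈339449 falls short of 14695100/33 but 1.7²⁵ ≈577063 reaches it, so n = 25.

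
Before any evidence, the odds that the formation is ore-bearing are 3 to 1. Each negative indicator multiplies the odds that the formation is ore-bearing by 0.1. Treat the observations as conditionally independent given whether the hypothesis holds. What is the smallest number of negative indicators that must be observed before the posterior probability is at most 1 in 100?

3

Prior odds = 3.
Likelihood ratio per negative indicator = 0.1.
Target posterior odds = 0.01/0.99 = 1/99.
Require 0.1ⁿ ≤ 1/99 ÷ 3 = 1/297.
0.1² = 0.01 is still above 1/297 but 0.1³ = 0.001 is at or below it, so n = 3.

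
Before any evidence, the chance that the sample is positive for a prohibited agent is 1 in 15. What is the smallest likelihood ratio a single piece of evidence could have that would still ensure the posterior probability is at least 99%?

Prior odds = (1/15)/(14/15) = 1/14.
Target odds = 0.99/0.01 = 99.
Required Bayes factor = 99 ÷ (1/14) = 1386.

1386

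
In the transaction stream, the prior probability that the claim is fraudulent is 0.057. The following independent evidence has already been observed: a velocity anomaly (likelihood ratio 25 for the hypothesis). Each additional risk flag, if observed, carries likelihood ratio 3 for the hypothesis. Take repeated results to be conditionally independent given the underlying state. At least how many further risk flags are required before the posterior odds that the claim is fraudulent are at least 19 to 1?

3

Prior odds = 0.057/0.943 = 57/943.
Bayes factor of the evidence already in hand = 25.
Odds after that evidence = (57/943) × 25 = 1425/943.
Target odds = 19.
Need 3ⁿ ≥ 19 ÷ (1425/943) = 943/75.
3² = 9 falls short of 943/75 but 3³ = 27 reaches it, so n = 3.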